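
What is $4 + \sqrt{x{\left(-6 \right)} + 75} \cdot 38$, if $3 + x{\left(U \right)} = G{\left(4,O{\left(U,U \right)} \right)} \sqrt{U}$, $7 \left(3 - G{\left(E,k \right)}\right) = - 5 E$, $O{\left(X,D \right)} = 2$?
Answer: $4 + \frac{38 \sqrt{3528 + 287 i \sqrt{6}}}{7} \approx 328.02 + 31.969 i$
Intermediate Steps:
$G{\left(E,k \right)} = 3 + \frac{5 E}{7}$ ($G{\left(E,k \right)} = 3 - \frac{\left(-5\right) E}{7} = 3 + \frac{5 E}{7}$)
$x{\left(U \right)} = -3 + \frac{41 \sqrt{U}}{7}$ ($x{\left(U \right)} = -3 + \left(3 + \frac{5}{7} \cdot 4\right) \sqrt{U} = -3 + \left(3 + \frac{20}{7}\right) \sqrt{U} = -3 + \frac{41 \sqrt{U}}{7}$)
$4 + \sqrt{x{\left(-6 \right)} + 75} \cdot 38 = 4 + \sqrt{\left(-3 + \frac{41 \sqrt{-6}}{7}\right) + 75} \cdot 38 = 4 + \sqrt{\left(-3 + \frac{41 i \sqrt{6}}{7}\right) + 75} \cdot 38 = 4 + \sqrt{72 + \frac{41 i \sqrt{6}}{7}} \cdot 38 = 4 + 38 \sqrt{72 + \frac{41 i \sqrt{6}}{7}}$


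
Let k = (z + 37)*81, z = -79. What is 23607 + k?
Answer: 20205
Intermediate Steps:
k = -3402 (k = (-79 + 37)*81 = -42*81 = -3402)
23607 + k = 23607 - 3402 = 20205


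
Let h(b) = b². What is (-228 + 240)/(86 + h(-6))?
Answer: 6/61 ≈ 0.098361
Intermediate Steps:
(-228 + 240)/(86 + h(-6)) = (-228 + 240)/(86 + (-6)²) = 12/(86 + 36) = 12/122 = 12*(1/122) = 6/61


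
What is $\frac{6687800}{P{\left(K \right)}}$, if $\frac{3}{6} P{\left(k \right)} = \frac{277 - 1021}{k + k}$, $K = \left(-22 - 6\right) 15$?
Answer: $\frac{117036500}{31} \approx 3.7754 \cdot 10^{6}$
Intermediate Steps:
$K = -420$ ($K = \left(-28\right) 15 = -420$)
$P{\left(k \right)} = - \frac{744}{k}$ ($P{\left(k \right)} = 2 \frac{277 - 1021}{k + k} = 2 \left(- \frac{744}{2 k}\right) = 2 \left(- 744 \frac{1}{2 k}\right) = 2 \left(- \frac{372}{k}\right) = - \frac{744}{k}$)
$\frac{6687800}{P{\left(K \right)}} = \frac{6687800}{\left(-744\right) \frac{1}{-420}} = \frac{6687800}{\left(-744\right) \left(- \frac{1}{420}\right)} = \frac{6687800}{\frac{62}{35}} = 6687800 \cdot \frac{35}{62} = \frac{117036500}{31}$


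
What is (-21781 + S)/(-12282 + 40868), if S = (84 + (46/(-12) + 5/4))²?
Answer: -2181935/4116384 ≈ -0.53006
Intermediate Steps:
S = 954529/144 (S = (84 + (46*(-1/12) + 5*(¼)))² = (84 + (-23/6 + 5/4))² = (84 - 31/12)² = (977/12)² = 954529/144 ≈ 6628.7)
(-21781 + S)/(-12282 + 40868) = (-21781 + 954529/144)/(-12282 + 40868) = -2181935/144/28586 = -2181935/144*1/28586 = -2181935/4116384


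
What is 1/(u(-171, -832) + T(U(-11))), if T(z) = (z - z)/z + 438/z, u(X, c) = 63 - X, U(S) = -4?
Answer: 2/249 ≈ 0.0080321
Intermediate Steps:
T(z) = 438/z (T(z) = 0/z + 438/z = 0 + 438/z = 438/z)
1/(u(-171, -832) + T(U(-11))) = 1/((63 - 1*(-171)) + 438/(-4)) = 1/((63 + 171) + 438*(-¼)) = 1/(234 - 219/2) = 1/(249/2) = 2/249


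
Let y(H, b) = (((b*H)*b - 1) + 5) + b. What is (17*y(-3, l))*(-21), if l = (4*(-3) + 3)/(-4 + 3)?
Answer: 82110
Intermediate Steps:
l = 9 (l = (-12 + 3)/(-1) = -9*(-1) = 9)
y(H, b) = 4 + b + H*b² (y(H, b) = (((H*b)*b - 1) + 5) + b = ((H*b² - 1) + 5) + b = ((-1 + H*b²) + 5) + b = (4 + H*b²) + b = 4 + b + H*b²)
(17*y(-3, l))*(-21) = (17*(4 + 9 - 3*9²))*(-21) = (17*(4 + 9 - 3*81))*(-21) = (17*(4 + 9 - 243))*(-21) = (17*(-230))*(-21) = -3910*(-21) = 82110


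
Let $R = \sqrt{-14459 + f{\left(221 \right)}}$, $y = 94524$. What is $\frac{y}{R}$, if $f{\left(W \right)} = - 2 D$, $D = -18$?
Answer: $- \frac{94524 i \sqrt{14423}}{14423} \approx - 787.07 i$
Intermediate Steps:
$f{\left(W \right)} = 36$ ($f{\left(W \right)} = \left(-2\right) \left(-18\right) = 36$)
$R = i \sqrt{14423}$ ($R = \sqrt{-14459 + 36} = \sqrt{-14423} = i \sqrt{14423} \approx 120.1 i$)
$\frac{y}{R} = \frac{94524}{i \sqrt{14423}} = 94524 \left(- \frac{i \sqrt{14423}}{14423}\right) = - \frac{94524 i \sqrt{14423}}{14423}$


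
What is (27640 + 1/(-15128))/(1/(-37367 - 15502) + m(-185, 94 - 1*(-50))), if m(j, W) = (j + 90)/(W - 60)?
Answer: -51581911825759/2110624522 ≈ -24439.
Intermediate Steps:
m(j, W) = (90 + j)/(-60 + W)
(27640 + 1/(-15128))/(1/(-37367 - 15502) + m(-185, 94 - 1*(-50))) = (27640 + 1/(-15128))/(1/(-37367 - 15502) + (90 - 185)/(-60 + (94 - 1*(-50)))) = (27640 - 1/15128)/(1/(-52869) - 95/(-60 + (94 + 50))) = 418137919/(15128*(-1/52869 - 95/(-60 + 144))) = 418137919/(15128*(-1/52869 - 95/84)) = 418137919/(15128*(-558071/493444)) = (418137919/15128)*(-493444/558071) = -51581911825759/2110624522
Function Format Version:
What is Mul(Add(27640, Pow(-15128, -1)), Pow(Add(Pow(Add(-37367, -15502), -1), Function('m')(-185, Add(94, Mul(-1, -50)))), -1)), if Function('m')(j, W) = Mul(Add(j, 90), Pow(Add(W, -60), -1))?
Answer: Rational(-51581911825759, 2110624522) ≈ -24439.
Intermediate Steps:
Function('m')(j, W) = Mul(Pow(Add(-60, W), -1), Add(90, j)) (Function('m')(j, W) = Mul(Add(90, j), Pow(Add(-60, W), -1)) = Mul(Pow(Add(-60, W), -1), Add(90, j)))
Mul(Add(27640, Pow(-15128, -1)), Pow(Add(Pow(Add(-37367, -15502), -1), Function('m')(-185, Add(94, Mul(-1, -50)))), -1)) = Mul(Add(27640, Pow(-15128, -1)), Pow(Add(Pow(Add(-37367, -15502), -1), Mul(Pow(Add(-60, Add(94, Mul(-1, -50))), -1), Add(90, -185))), -1)) = Mul(Add(27640, Rational(-1, 15128)), Pow(Add(Pow(-52869, -1), Mul(Pow(Add(-60, Add(94, 50)), -1), -95)), -1)) = Mul(Rational(418137919, 15128), Pow(Add(Rational(-1, 52869), Mul(Pow(Add(-60, 144), -1), -95)), -1)) = Mul(Rational(418137919, 15128), Pow(Add(Rational(-1, 52869), Mul(Pow(84, -1), -95)), -1)) = Mul(Rational(418137919, 15128), Pow(Add(Rational(-1, 52869), Mul(Rational(1, 84), -95)), -1)) = Mul(Rational(418137919, 15128), Pow(Add(Rational(-1, 52869), Rational(-95, 84)), -1)) = Mul(Rational(418137919, 15128), Pow(Rational(-558071, 493444), -1)) = Mul(Rational(418137919, 15128), Rational(-493444, 558071)) = Rational(-51581911825759, 2110624522)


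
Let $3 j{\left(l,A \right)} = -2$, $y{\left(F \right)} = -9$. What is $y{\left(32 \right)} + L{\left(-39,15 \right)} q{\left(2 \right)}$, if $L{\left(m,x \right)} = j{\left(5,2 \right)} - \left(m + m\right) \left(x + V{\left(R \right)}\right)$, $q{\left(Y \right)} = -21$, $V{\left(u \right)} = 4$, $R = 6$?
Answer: $-31117$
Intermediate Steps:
$j{\left(l,A \right)} = - \frac{2}{3}$ ($j{\left(l,A \right)} = \frac{1}{3} \left(-2\right) = - \frac{2}{3}$)
$L{\left(m,x \right)} = - \frac{2}{3} - 2 m \left(4 + x\right)$ ($L{\left(m,x \right)} = - \frac{2}{3} - \left(m + m\right) \left(x + 4\right) = - \frac{2}{3} - 2 m \left(4 + x\right)$)
$y{\left(32 \right)} + L{\left(-39,15 \right)} q{\left(2 \right)} = -9 + \left(- \frac{2}{3} - -312 - \left(-78\right) 15\right) \left(-21\right) = -9 + \left(- \frac{2}{3} + 312 + 1170\right) \left(-21\right) = -9 + \frac{4444}{3} \left(-21\right) = -9 - 31108 = -31117$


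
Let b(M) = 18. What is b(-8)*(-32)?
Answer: -576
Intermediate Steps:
b(-8)*(-32) = 18*(-32) = -576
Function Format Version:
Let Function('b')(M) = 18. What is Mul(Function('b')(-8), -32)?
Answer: -576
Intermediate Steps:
Mul(Function('b')(-8), -32) = Mul(18, -32) = -576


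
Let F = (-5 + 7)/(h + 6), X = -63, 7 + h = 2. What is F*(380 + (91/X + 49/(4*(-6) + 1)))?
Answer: 155840/207 ≈ 752.85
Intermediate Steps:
h = -5 (h = -7 + 2 = -5)
F = 2 (F = (-5 + 7)/(-5 + 6) = 2/1 = 2*1 = 2)
F*(380 + (91/X + 49/(4*(-6) + 1))) = 2*(380 + (91/(-63) + 49/(4*(-6) + 1))) = 2*(380 + (91*(-1/63) + 49/(-24 + 1))) = 2*(380 + (-13/9 + 49/(-23))) = 2*(380 + (-13/9 + 49*(-1/23))) = 2*(380 + (-13/9 - 49/23)) = 2*(380 - 740/207) = 2*(77920/207) = 155840/207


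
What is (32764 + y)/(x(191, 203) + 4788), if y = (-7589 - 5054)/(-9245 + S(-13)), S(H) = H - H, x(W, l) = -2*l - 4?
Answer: 302915823/40474610 ≈ 7.4841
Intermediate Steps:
x(W, l) = -4 - 2*l
S(H) = 0
y = 12643/9245 (y = (-7589 - 5054)/(-9245 + 0) = -12643/(-9245) = -12643*(-1/9245) = 12643/9245 ≈ 1.3675)
(32764 + y)/(x(191, 203) + 4788) = (32764 + 12643/9245)/((-4 - 2*203) + 4788) = 302915823/(9245*((-4 - 406) + 4788)) = 302915823/(9245*(-410 + 4788)) = (302915823/9245)/4378 = (302915823/9245)*(1/4378) = 302915823/40474610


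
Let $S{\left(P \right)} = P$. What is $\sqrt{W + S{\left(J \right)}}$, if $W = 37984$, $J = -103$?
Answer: $3 \sqrt{4209} \approx 194.63$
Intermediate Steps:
$\sqrt{W + S{\left(J \right)}} = \sqrt{37984 - 103} = \sqrt{37881} = 3 \sqrt{4209}$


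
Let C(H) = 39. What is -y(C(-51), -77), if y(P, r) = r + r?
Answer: 154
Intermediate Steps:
y(P, r) = 2*r
-y(C(-51), -77) = -2*(-77) = -1*(-154) = 154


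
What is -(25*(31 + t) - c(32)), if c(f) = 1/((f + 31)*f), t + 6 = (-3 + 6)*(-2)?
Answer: -957599/2016 ≈ -475.00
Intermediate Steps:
t = -12 (t = -6 + (-3 + 6)*(-2) = -6 + 3*(-2) = -6 - 6 = -12)
c(f) = 1/(f*(31 + f)) (c(f) = 1/((31 + f)*f) = 1/(f*(31 + f)))
-(25*(31 + t) - c(32)) = -(25*(31 - 12) - 1/(32*(31 + 32))) = -(25*19 - 1/(32*63)) = -(475 - 1/(32*63)) = -(475 - 1*1/2016) = -(475 - 1/2016) = -1*957599/2016 = -957599/2016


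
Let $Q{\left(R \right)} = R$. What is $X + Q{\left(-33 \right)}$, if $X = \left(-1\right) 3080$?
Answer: $-3113$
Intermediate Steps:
$X = -3080$
$X + Q{\left(-33 \right)} = -3080 - 33 = -3113$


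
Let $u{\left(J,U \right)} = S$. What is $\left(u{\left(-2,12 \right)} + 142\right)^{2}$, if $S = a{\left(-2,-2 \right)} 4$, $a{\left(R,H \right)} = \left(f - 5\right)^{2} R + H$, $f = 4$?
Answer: $15876$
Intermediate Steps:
$a{\left(R,H \right)} = H + R$ ($a{\left(R,H \right)} = \left(4 - 5\right)^{2} R + H = \left(-1\right)^{2} R + H = 1 R + H = R + H = H + R$)
$S = -16$ ($S = \left(-2 - 2\right) 4 = \left(-4\right) 4 = -16$)
$u{\left(J,U \right)} = -16$
$\left(u{\left(-2,12 \right)} + 142\right)^{2} = \left(-16 + 142\right)^{2} = 126^{2} = 15876$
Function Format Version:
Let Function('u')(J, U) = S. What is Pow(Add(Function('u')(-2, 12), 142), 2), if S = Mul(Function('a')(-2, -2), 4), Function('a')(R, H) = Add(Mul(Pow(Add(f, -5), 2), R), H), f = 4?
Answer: 15876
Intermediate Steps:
Function('a')(R, H) = Add(H, R) (Function('a')(R, H) = Add(Mul(Pow(Add(4, -5), 2), R), H) = Add(Mul(Pow(-1, 2), R), H) = Add(Mul(1, R), H) = Add(R, H) = Add(H, R))
S = -16 (S = Mul(Add(-2, -2), 4) = Mul(-4, 4) = -16)
Function('u')(J, U) = -16
Pow(Add(Function('u')(-2, 12), 142), 2) = Pow(Add(-16, 142), 2) = Pow(126, 2) = 15876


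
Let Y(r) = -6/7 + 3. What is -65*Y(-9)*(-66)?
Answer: 64350/7 ≈ 9192.9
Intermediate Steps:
Y(r) = 15/7 (Y(r) = -6*1/7 + 3 = -6/7 + 3 = 15/7)
-65*Y(-9)*(-66) = -65*15/7*(-66) = -975/7*(-66) = 64350/7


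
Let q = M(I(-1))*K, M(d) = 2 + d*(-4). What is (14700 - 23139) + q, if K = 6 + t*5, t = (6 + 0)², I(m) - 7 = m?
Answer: -12531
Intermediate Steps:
I(m) = 7 + m
t = 36 (t = 6² = 36)
M(d) = 2 - 4*d
K = 186 (K = 6 + 36*5 = 6 + 180 = 186)
q = -4092 (q = (2 - 4*(7 - 1))*186 = (2 - 4*6)*186 = (2 - 24)*186 = -22*186 = -4092)
(14700 - 23139) + q = (14700 - 23139) - 4092 = -8439 - 4092 = -12531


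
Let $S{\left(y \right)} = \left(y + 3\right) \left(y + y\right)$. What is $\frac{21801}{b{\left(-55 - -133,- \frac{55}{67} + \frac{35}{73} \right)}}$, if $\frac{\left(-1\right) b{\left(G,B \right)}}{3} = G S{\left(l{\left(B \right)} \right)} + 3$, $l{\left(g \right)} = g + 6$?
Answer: $- \frac{173840309227}{182911709787} \approx -0.95041$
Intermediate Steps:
$l{\left(g \right)} = 6 + g$
$S{\left(y \right)} = 2 y \left(3 + y\right)$ ($S{\left(y \right)} = \left(3 + y\right) 2 y = 2 y \left(3 + y\right)$)
$b{\left(G,B \right)} = -9 - 6 G \left(6 + B\right) \left(9 + B\right)$ ($b{\left(G,B \right)} = - 3 \left(G 2 \left(6 + B\right) \left(3 + \left(6 + B\right)\right) + 3\right) = - 3 \left(G 2 \left(6 + B\right) \left(9 + B\right) + 3\right) = - 3 \left(2 G \left(6 + B\right) \left(9 + B\right) + 3\right) = - 3 \left(3 + 2 G \left(6 + B\right) \left(9 + B\right)\right) = -9 - 6 G \left(6 + B\right) \left(9 + B\right)$)
$\frac{21801}{b{\left(-55 - -133,- \frac{55}{67} + \frac{35}{73} \right)}} = \frac{21801}{-9 - 6 \left(-55 - -133\right) \left(6 + \left(- \frac{55}{67} + \frac{35}{73}\right)\right) \left(9 + \left(- \frac{55}{67} + \frac{35}{73}\right)\right)} = \frac{21801}{-9 - 6 \left(-55 + 133\right) \left(6 + \left(\left(-55\right) \frac{1}{67} + 35 \cdot \frac{1}{73}\right)\right) \left(9 + \left(\left(-55\right) \frac{1}{67} + 35 \cdot \frac{1}{73}\right)\right)} = \frac{21801}{-9 - 468 \left(6 + \left(- \frac{55}{67} + \frac{35}{73}\right)\right) \left(9 + \left(- \frac{55}{67} + \frac{35}{73}\right)\right)} = \frac{21801}{-9 - 468 \left(6 - \frac{1670}{4891}\right) \left(9 - \frac{1670}{4891}\right)} = \frac{21801}{-9 - 468 \cdot \frac{27676}{4891} \cdot \frac{42349}{4891}} = \frac{21801}{-9 - \frac{548519832432}{23921881}} = \frac{21801}{- \frac{548735129361}{23921881}} = 21801 \left(- \frac{23921881}{548735129361}\right) = - \frac{173840309227}{182911709787}$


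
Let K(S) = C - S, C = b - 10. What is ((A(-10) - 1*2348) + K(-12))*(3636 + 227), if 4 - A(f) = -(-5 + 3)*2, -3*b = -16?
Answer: -27125986/3 ≈ -9.0420e+6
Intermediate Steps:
b = 16/3 (b = -⅓*(-16) = 16/3 ≈ 5.3333)
C = -14/3 (C = 16/3 - 10 = -14/3 ≈ -4.6667)
A(f) = 0 (A(f) = 4 - (-1)*(-5 + 3)*2 = 4 - (-1)*(-2*2) = 4 - (-1)*(-4) = 4 - 1*4 = 4 - 4 = 0)
K(S) = -14/3 - S
((A(-10) - 1*2348) + K(-12))*(3636 + 227) = ((0 - 1*2348) + (-14/3 - 1*(-12)))*(3636 + 227) = ((0 - 2348) + (-14/3 + 12))*3863 = (-2348 + 22/3)*3863 = -7022/3*3863 = -27125986/3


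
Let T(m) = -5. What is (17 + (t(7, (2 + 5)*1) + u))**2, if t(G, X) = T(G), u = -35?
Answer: 529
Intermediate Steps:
t(G, X) = -5
(17 + (t(7, (2 + 5)*1) + u))**2 = (17 + (-5 - 35))**2 = (17 - 40)**2 = (-23)**2 = 529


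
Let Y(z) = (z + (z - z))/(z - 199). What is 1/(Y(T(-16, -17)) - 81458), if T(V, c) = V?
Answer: -215/17513454 ≈ -1.2276e-5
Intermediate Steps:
Y(z) = z/(-199 + z) (Y(z) = (z + 0)/(-199 + z) = z/(-199 + z))
1/(Y(T(-16, -17)) - 81458) = 1/(-16/(-199 - 16) - 81458) = 1/(-16/(-215) - 81458) = 1/(-16*(-1/215) - 81458) = 1/(16/215 - 81458) = 1/(-17513454/215) = -215/17513454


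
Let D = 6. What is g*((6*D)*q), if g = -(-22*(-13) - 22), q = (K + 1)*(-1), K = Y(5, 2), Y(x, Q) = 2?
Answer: 28512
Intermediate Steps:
K = 2
q = -3 (q = (2 + 1)*(-1) = 3*(-1) = -3)
g = -264 (g = -(286 - 22) = -1*264 = -264)
g*((6*D)*q) = -264*6*6*(-3) = -9504*(-3) = -264*(-108) = 28512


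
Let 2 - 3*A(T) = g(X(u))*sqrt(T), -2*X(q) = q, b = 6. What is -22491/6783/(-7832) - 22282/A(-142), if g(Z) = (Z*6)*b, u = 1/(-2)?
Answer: 3*(-3315739814*I + 189*sqrt(142))/(148808*(2*I + 9*sqrt(142))) ≈ -11.619 - 623.07*I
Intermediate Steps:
u = -1/2 ≈ -0.50000
X(q) = -q/2
g(Z) = 36*Z (g(Z) = (Z*6)*6 = (6*Z)*6 = 36*Z)
A(T) = 2/3 - 3*sqrt(T) (A(T) = 2/3 - 36*(-1/2*(-1/2))*sqrt(T)/3 = 2/3 - 36*(1/4)*sqrt(T)/3 = 2/3 - 3*sqrt(T))
-22491/6783/(-7832) - 22282/A(-142) = -22491/6783/(-7832) - 22282/(2/3 - 3*I*sqrt(142)) = -22491*1/6783*(-1/7832) - 22282/(2/3 - 3*I*sqrt(142)) = -63/19*(-1/7832) - 22282/(2/3 - 3*I*sqrt(142)) = 63/148808 - 22282/(2/3 - 3*I*sqrt(142))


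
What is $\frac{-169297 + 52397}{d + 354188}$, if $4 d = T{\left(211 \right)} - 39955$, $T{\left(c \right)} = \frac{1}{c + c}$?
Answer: $- \frac{39465440}{116201667} \approx -0.33963$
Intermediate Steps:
$T{\left(c \right)} = \frac{1}{2 c}$
$d = - \frac{16861009}{1688}$ ($d = \frac{\frac{1}{2 \cdot 211} - 39955}{4} = \frac{\frac{1}{2} \cdot \frac{1}{211} - 39955}{4} = \frac{\frac{1}{422} - 39955}{4} = \frac{1}{4} \left(- \frac{16861009}{422}\right) = - \frac{16861009}{1688} \approx -9988.8$)
$\frac{-169297 + 52397}{d + 354188} = \frac{-169297 + 52397}{- \frac{16861009}{1688} + 354188} = - \frac{116900}{\frac{581008335}{1688}} = \left(-116900\right) \frac{1688}{581008335} = - \frac{39465440}{116201667}$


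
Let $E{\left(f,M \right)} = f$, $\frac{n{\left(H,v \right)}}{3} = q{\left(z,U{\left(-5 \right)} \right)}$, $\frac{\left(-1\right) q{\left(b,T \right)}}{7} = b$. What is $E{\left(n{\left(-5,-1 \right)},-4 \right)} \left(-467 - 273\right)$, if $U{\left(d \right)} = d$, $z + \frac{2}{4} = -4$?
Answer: $-69930$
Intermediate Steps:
$z = - \frac{9}{2}$ ($z = - \frac{1}{2} - 4 = - \frac{9}{2} \approx -4.5$)
$q{\left(b,T \right)} = - 7 b$
$n{\left(H,v \right)} = \frac{189}{2}$ ($n{\left(H,v \right)} = 3 \left(\left(-7\right) \left(- \frac{9}{2}\right)\right) = 3 \cdot \frac{63}{2} = \frac{189}{2}$)
$E{\left(n{\left(-5,-1 \right)},-4 \right)} \left(-467 - 273\right) = \frac{189 \left(-467 - 273\right)}{2} = \frac{189}{2} \left(-740\right) = -69930$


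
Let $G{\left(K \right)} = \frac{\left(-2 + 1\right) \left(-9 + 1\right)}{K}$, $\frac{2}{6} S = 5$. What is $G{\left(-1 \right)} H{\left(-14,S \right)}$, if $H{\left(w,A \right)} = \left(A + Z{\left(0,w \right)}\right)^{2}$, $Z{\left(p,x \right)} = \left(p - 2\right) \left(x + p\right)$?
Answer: $-14792$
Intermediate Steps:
$Z{\left(p,x \right)} = \left(-2 + p\right) \left(p + x\right)$
$S = 15$ ($S = 3 \cdot 5 = 15$)
$H{\left(w,A \right)} = \left(A - 2 w\right)^{2}$ ($H{\left(w,A \right)} = \left(A + \left(0^{2} - 0 - 2 w + 0 w\right)\right)^{2} = \left(A + \left(0 + 0 - 2 w + 0\right)\right)^{2} = \left(A - 2 w\right)^{2}$)
$G{\left(K \right)} = \frac{8}{K}$ ($G{\left(K \right)} = \frac{\left(-1\right) \left(-8\right)}{K} = \frac{8}{K}$)
$G{\left(-1 \right)} H{\left(-14,S \right)} = \frac{8}{-1} \left(15 - -28\right)^{2} = 8 \left(-1\right) \left(15 + 28\right)^{2} = - 8 \cdot 43^{2} = \left(-8\right) 1849 = -14792$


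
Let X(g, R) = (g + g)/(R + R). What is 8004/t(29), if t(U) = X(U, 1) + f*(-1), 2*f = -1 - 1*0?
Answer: 16008/59 ≈ 271.32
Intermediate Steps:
X(g, R) = g/R (X(g, R) = (2*g)/((2*R)) = (2*g)*(1/(2*R)) = g/R)
f = -½ (f = (-1 - 1*0)/2 = (-1 + 0)/2 = (½)*(-1) = -½ ≈ -0.50000)
t(U) = ½ + U (t(U) = U/1 - ½*(-1) = U*1 + ½ = U + ½ = ½ + U)
8004/t(29) = 8004/(½ + 29) = 8004/(59/2) = 8004*(2/59) = 16008/59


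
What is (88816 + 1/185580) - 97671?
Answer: -1643310899/185580 ≈ -8855.0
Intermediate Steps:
(88816 + 1/185580) - 97671 = 16482473281/185580 - 97671 = -1643310899/185580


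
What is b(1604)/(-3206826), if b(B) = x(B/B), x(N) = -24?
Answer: 4/534471 ≈ 7.4840e-6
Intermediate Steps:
b(B) = -24
b(1604)/(-3206826) = -24/(-3206826) = -24*(-1/3206826) = 4/534471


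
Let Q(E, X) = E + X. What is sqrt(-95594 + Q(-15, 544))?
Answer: I*sqrt(95065) ≈ 308.33*I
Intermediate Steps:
sqrt(-95594 + Q(-15, 544)) = sqrt(-95594 + (-15 + 544)) = sqrt(-95594 + 529) = sqrt(-95065) = I*sqrt(95065)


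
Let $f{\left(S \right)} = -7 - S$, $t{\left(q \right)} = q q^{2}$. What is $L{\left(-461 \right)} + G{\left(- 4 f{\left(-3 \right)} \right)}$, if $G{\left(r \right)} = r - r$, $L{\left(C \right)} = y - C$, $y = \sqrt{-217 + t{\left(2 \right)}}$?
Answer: $461 + i \sqrt{209} \approx 461.0 + 14.457 i$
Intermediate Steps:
$t{\left(q \right)} = q^{3}$
$y = i \sqrt{209}$ ($y = \sqrt{-217 + 2^{3}} = \sqrt{-217 + 8} = \sqrt{-209} = i \sqrt{209} \approx 14.457 i$)
$L{\left(C \right)} = - C + i \sqrt{209}$ ($L{\left(C \right)} = i \sqrt{209} - C = - C + i \sqrt{209}$)
$G{\left(r \right)} = 0$
$L{\left(-461 \right)} + G{\left(- 4 f{\left(-3 \right)} \right)} = \left(\left(-1\right) \left(-461\right) + i \sqrt{209}\right) + 0 = \left(461 + i \sqrt{209}\right) + 0 = 461 + i \sqrt{209}$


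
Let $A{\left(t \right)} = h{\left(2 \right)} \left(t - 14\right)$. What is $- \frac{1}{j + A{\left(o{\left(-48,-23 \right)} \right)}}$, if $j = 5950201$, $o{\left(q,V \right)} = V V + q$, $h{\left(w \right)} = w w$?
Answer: $- \frac{1}{5952069} \approx -1.6801 \cdot 10^{-7}$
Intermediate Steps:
$h{\left(w \right)} = w^{2}$
$o{\left(q,V \right)} = q + V^{2}$ ($o{\left(q,V \right)} = V^{2} + q = q + V^{2}$)
$A{\left(t \right)} = -56 + 4 t$ ($A{\left(t \right)} = 2^{2} \left(t - 14\right) = 4 \left(-14 + t\right) = -56 + 4 t$)
$- \frac{1}{j + A{\left(o{\left(-48,-23 \right)} \right)}} = - \frac{1}{5950201 - \left(56 - 4 \left(-48 + \left(-23\right)^{2}\right)\right)} = - \frac{1}{5950201 - \left(56 - 4 \left(-48 + 529\right)\right)} = - \frac{1}{5950201 + \left(-56 + 4 \cdot 481\right)} = - \frac{1}{5950201 + \left(-56 + 1924\right)} = - \frac{1}{5950201 + 1868} = - \frac{1}{5952069}$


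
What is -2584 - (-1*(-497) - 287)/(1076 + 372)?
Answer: -1870921/724 ≈ -2584.1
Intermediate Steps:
-2584 - (-1*(-497) - 287)/(1076 + 372) = -2584 - (497 - 287)/1448 = -2584 - 210/1448 = -2584 - 1*105/724 = -2584 - 105/724 = -1870921/724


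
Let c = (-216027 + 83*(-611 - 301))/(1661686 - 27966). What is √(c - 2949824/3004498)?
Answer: I*√1747327052807669964089690/1227127118140 ≈ 1.0772*I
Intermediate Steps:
c = -291723/1633720 (c = (-216027 + 83*(-912))/1633720 = (-216027 - 75696)*(1/1633720) = -291723*1/1633720 = -291723/1633720 ≈ -0.17856)
√(c - 2949824/3004498) = √(-291723/1633720 - 2949824/3004498) = √(-291723/1633720 - 2949824*1/3004498) = √(-291723/1633720 - 1474912/1502249) = √(-2847833817667/2454254236280) = I*√1747327052807669964089690/1227127118140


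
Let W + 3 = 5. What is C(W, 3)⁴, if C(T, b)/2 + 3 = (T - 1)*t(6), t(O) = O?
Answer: 1296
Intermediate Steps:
W = 2 (W = -3 + 5 = 2)
C(T, b) = -18 + 12*T (C(T, b) = -6 + 2*((T - 1)*6) = -6 + 2*((-1 + T)*6) = -6 + 2*(-6 + 6*T) = -6 + (-12 + 12*T) = -18 + 12*T)
C(W, 3)⁴ = (-18 + 12*2)⁴ = (-18 + 24)⁴ = 6⁴ = 1296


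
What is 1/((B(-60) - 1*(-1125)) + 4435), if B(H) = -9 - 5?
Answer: 1/5546 ≈ 0.00018031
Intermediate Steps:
B(H) = -14
1/((B(-60) - 1*(-1125)) + 4435) = 1/((-14 - 1*(-1125)) + 4435) = 1/((-14 + 1125) + 4435) = 1/(1111 + 4435) = 1/5546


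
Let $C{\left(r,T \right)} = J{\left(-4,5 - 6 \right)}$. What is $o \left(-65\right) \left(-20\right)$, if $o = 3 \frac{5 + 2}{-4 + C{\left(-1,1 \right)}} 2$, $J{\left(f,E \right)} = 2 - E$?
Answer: $-54600$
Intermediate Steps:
$C{\left(r,T \right)} = 3$ ($C{\left(r,T \right)} = 2 - \left(5 - 6\right) = 2 - -1 = 2 + 1 = 3$)
$o = -42$ ($o = 3 \frac{5 + 2}{-4 + 3} \cdot 2 = 3 \frac{7}{-1} \cdot 2 = 3 \cdot 7 \left(-1\right) 2 = 3 \left(-7\right) 2 = \left(-21\right) 2 = -42$)
$o \left(-65\right) \left(-20\right) = \left(-42\right) \left(-65\right) \left(-20\right) = 2730 \left(-20\right) = -54600$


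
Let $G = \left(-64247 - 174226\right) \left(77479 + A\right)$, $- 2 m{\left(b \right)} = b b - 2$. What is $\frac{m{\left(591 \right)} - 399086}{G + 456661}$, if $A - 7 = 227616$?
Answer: $\frac{1147451}{145516265170} \approx 7.8854 \cdot 10^{-6}$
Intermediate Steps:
$m{\left(b \right)} = 1 - \frac{b^{2}}{2}$ ($m{\left(b \right)} = - \frac{b b - 2}{2} = - \frac{b^{2} - 2}{2} = - \frac{-2 + b^{2}}{2} = 1 - \frac{b^{2}}{2}$)
$A = 227623$ ($A = 7 + 227616 = 227623$)
$G = -72758589246$ ($G = \left(-64247 - 174226\right) \left(77479 + 227623\right) = \left(-238473\right) 305102 = -72758589246$)
$\frac{m{\left(591 \right)} - 399086}{G + 456661} = \frac{\left(1 - \frac{591^{2}}{2}\right) - 399086}{-72758589246 + 456661} = \frac{\left(1 - \frac{349281}{2}\right) - 399086}{-72758132585} = \left(\left(1 - \frac{349281}{2}\right) - 399086\right) \left(- \frac{1}{72758132585}\right) = \left(- \frac{349279}{2} - 399086\right) \left(- \frac{1}{72758132585}\right) = \left(- \frac{1147451}{2}\right) \left(- \frac{1}{72758132585}\right) = \frac{1147451}{145516265170}$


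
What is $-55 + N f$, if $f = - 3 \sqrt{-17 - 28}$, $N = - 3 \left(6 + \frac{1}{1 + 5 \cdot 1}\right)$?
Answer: $-55 + \frac{333 i \sqrt{5}}{2} \approx -55.0 + 372.31 i$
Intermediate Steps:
$N = - \frac{37}{2}$ ($N = - 3 \left(6 + \frac{1}{1 + 5}\right) = - 3 \left(6 + \frac{1}{6}\right) = \left(-3\right) \frac{37}{6} = - \frac{37}{2} \approx -18.5$)
$f = - 9 i \sqrt{5}$ ($f = - 3 \sqrt{-45} = - 3 \cdot 3 i \sqrt{5} = - 9 i \sqrt{5} \approx - 20.125 i$)
$-55 + N f = -55 - \frac{37 \left(- 9 i \sqrt{5}\right)}{2} = -55 + \frac{333 i \sqrt{5}}{2}$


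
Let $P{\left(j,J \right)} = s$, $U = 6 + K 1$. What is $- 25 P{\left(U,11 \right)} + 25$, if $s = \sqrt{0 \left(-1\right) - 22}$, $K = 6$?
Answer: $25 - 25 i \sqrt{22} \approx 25.0 - 117.26 i$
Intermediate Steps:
$U = 12$ ($U = 6 + 6 \cdot 1 = 6 + 6 = 12$)
$s = i \sqrt{22}$ ($s = \sqrt{0 - 22} = \sqrt{-22} = i \sqrt{22} \approx 4.6904 i$)
$P{\left(j,J \right)} = i \sqrt{22}$
$- 25 P{\left(U,11 \right)} + 25 = - 25 i \sqrt{22} + 25 = 25 - 25 i \sqrt{22}$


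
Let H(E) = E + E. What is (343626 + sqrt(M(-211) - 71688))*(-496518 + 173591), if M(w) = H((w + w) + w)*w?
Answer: -110966113302 - 322927*sqrt(195438) ≈ -1.1111e+11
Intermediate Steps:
H(E) = 2*E
M(w) = 6*w**2 (M(w) = (2*((w + w) + w))*w = (2*(2*w + w))*w = (2*(3*w))*w = (6*w)*w = 6*w**2)
(343626 + sqrt(M(-211) - 71688))*(-496518 + 173591) = (343626 + sqrt(6*(-211)**2 - 71688))*(-496518 + 173591) = (343626 + sqrt(6*44521 - 71688))*(-322927) = (343626 + sqrt(267126 - 71688))*(-322927) = (343626 + sqrt(195438))*(-322927) = -110966113302 - 322927*sqrt(195438)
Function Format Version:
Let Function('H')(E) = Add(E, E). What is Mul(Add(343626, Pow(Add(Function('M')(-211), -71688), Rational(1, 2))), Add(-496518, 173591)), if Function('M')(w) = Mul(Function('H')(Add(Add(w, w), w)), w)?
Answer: Add(-110966113302, Mul(-322927, Pow(195438, Rational(1, 2)))) ≈ -1.1111e+11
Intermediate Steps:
Function('H')(E) = Mul(2, E)
Function('M')(w) = Mul(6, Pow(w, 2)) (Function('M')(w) = Mul(Mul(2, Add(Add(w, w), w)), w) = Mul(Mul(2, Add(Mul(2, w), w)), w) = Mul(Mul(2, Mul(3, w)), w) = Mul(Mul(6, w), w) = Mul(6, Pow(w, 2)))
Mul(Add(343626, Pow(Add(Function('M')(-211), -71688), Rational(1, 2))), Add(-496518, 173591)) = Mul(Add(343626, Pow(Add(Mul(6, Pow(-211, 2)), -71688), Rational(1, 2))), Add(-496518, 173591)) = Mul(Add(343626, Pow(Add(Mul(6, 44521), -71688), Rational(1, 2))), -322927) = Mul(Add(343626, Pow(Add(267126, -71688), Rational(1, 2))), -322927) = Mul(Add(343626, Pow(195438, Rational(1, 2))), -322927) = Add(-110966113302, Mul(-322927, Pow(195438, Rational(1, 2))))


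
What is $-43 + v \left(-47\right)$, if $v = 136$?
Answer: $-6435$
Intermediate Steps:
$-43 + v \left(-47\right) = -43 + 136 \left(-47\right) = -43 - 6392 = -6435$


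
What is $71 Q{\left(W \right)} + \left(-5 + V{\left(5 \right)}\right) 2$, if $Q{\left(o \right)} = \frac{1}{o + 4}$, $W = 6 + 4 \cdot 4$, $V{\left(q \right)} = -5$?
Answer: $- \frac{449}{26} \approx -17.269$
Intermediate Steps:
$W = 22$ ($W = 6 + 16 = 22$)
$Q{\left(o \right)} = \frac{1}{4 + o}$
$71 Q{\left(W \right)} + \left(-5 + V{\left(5 \right)}\right) 2 = \frac{71}{4 + 22} + \left(-5 - 5\right) 2 = \frac{71}{26} - 20 = - \frac{449}{26}$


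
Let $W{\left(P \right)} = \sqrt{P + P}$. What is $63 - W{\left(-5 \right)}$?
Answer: $63 - i \sqrt{10} \approx 63.0 - 3.1623 i$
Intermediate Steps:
$W{\left(P \right)} = \sqrt{2} \sqrt{P}$ ($W{\left(P \right)} = \sqrt{2 P} = \sqrt{2} \sqrt{P}$)
$63 - W{\left(-5 \right)} = 63 - \sqrt{2} \sqrt{-5} = 63 - \sqrt{2} i \sqrt{5} = 63 - i \sqrt{10}$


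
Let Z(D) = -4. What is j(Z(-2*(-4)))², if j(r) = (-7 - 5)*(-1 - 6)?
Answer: 7056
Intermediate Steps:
j(r) = 84 (j(r) = -12*(-7) = 84)
j(Z(-2*(-4)))² = 84² = 7056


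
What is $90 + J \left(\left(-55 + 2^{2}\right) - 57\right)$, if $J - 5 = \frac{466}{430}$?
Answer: $- \frac{121914}{215} \approx -567.04$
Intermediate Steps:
$J = \frac{1308}{215}$ ($J = 5 + \frac{466}{430} = 5 + 466 \cdot \frac{1}{430} = 5 + \frac{233}{215} = \frac{1308}{215} \approx 6.0837$)
$90 + J \left(\left(-55 + 2^{2}\right) - 57\right) = 90 + \frac{1308 \left(\left(-55 + 2^{2}\right) - 57\right)}{215} = 90 + \frac{1308 \left(\left(-55 + 4\right) - 57\right)}{215} = 90 + \frac{1308 \left(-51 - 57\right)}{215} = 90 + \frac{1308}{215} \left(-108\right) = 90 - \frac{141264}{215} = - \frac{121914}{215}$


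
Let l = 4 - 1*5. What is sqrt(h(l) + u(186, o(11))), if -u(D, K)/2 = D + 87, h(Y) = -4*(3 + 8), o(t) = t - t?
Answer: I*sqrt(590) ≈ 24.29*I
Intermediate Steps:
l = -1 (l = 4 - 5 = -1)
o(t) = 0
h(Y) = -44 (h(Y) = -4*11 = -44)
u(D, K) = -174 - 2*D (u(D, K) = -2*(D + 87) = -2*(87 + D) = -174 - 2*D)
sqrt(h(l) + u(186, o(11))) = sqrt(-44 + (-174 - 2*186)) = sqrt(-44 + (-174 - 372)) = sqrt(-44 - 546) = sqrt(-590) = I*sqrt(590)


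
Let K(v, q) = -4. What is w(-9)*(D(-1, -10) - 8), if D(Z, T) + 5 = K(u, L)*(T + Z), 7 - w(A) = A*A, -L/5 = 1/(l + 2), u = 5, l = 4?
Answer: -2294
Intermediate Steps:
L = -⅚ (L = -5/(4 + 2) = -5/6 = -5*⅙ = -⅚ ≈ -0.83333)
w(A) = 7 - A² (w(A) = 7 - A*A = 7 - A²)
D(Z, T) = -5 - 4*T - 4*Z (D(Z, T) = -5 - 4*(T + Z) = -5 + (-4*T - 4*Z) = -5 - 4*T - 4*Z)
w(-9)*(D(-1, -10) - 8) = (7 - 1*(-9)²)*((-5 - 4*(-10) - 4*(-1)) - 8) = (7 - 1*81)*((-5 + 40 + 4) - 8) = (7 - 81)*(39 - 8) = -74*31 = -2294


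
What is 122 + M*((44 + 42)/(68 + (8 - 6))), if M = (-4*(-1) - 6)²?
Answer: 4442/35 ≈ 126.91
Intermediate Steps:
M = 4 (M = (4 - 6)² = (-2)² = 4)
122 + M*((44 + 42)/(68 + (8 - 6))) = 122 + 4*((44 + 42)/(68 + (8 - 6))) = 122 + 4*(86/(68 + 2)) = 122 + 4*(86/70) = 122 + 4*(86*(1/70)) = 122 + 4*(43/35) = 122 + 172/35 = 4442/35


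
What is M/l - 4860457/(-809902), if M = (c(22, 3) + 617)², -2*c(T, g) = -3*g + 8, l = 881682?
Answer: 9188396286323/1428152030328 ≈ 6.4338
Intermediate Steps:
c(T, g) = -4 + 3*g/2 (c(T, g) = -(-3*g + 8)/2 = -(8 - 3*g)/2 = -4 + 3*g/2)
M = 1525225/4 (M = ((-4 + (3/2)*3) + 617)² = ((-4 + 9/2) + 617)² = (½ + 617)² = (1235/2)² = 1525225/4 ≈ 3.8131e+5)
M/l - 4860457/(-809902) = (1525225/4)/881682 - 4860457/(-809902) = (1525225/4)*(1/881682) - 4860457*(-1/809902) = 1525225/3526728 + 4860457/809902 = 9188396286323/1428152030328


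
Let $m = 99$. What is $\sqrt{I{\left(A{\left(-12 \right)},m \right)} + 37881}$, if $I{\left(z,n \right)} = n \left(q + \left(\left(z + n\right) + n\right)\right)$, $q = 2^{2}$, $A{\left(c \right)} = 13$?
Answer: $3 \sqrt{6574} \approx 243.24$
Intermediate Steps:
$q = 4$
$I{\left(z,n \right)} = n \left(4 + z + 2 n\right)$ ($I{\left(z,n \right)} = n \left(4 + \left(\left(z + n\right) + n\right)\right) = n \left(4 + \left(\left(n + z\right) + n\right)\right) = n \left(4 + \left(z + 2 n\right)\right) = n \left(4 + z + 2 n\right)$)
$\sqrt{I{\left(A{\left(-12 \right)},m \right)} + 37881} = \sqrt{99 \left(4 + 13 + 2 \cdot 99\right) + 37881} = \sqrt{99 \left(4 + 13 + 198\right) + 37881} = \sqrt{99 \cdot 215 + 37881} = \sqrt{21285 + 37881} = \sqrt{59166} = 3 \sqrt{6574}$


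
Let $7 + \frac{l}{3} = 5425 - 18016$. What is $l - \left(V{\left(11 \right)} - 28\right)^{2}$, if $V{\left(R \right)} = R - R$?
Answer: $-38578$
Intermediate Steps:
$V{\left(R \right)} = 0$
$l = -37794$ ($l = -21 + 3 \left(5425 - 18016\right) = -21 + 3 \left(-12591\right) = -21 - 37773 = -37794$)
$l - \left(V{\left(11 \right)} - 28\right)^{2} = -37794 - \left(0 - 28\right)^{2} = -37794 - \left(-28\right)^{2} = -37794 - 784 = -38578$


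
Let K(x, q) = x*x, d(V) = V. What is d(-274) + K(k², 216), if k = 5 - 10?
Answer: 351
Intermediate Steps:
k = -5
K(x, q) = x²
d(-274) + K(k², 216) = -274 + ((-5)²)² = -274 + 25² = -274 + 625 = 351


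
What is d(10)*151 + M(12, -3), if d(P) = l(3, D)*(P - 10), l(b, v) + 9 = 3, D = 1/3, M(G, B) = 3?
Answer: 3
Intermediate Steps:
D = ⅓ ≈ 0.33333
l(b, v) = -6 (l(b, v) = -9 + 3 = -6)
d(P) = 60 - 6*P (d(P) = -6*(P - 10) = -6*(-10 + P) = 60 - 6*P)
d(10)*151 + M(12, -3) = (60 - 6*10)*151 + 3 = (60 - 60)*151 + 3 = 0*151 + 3 = 0 + 3 = 3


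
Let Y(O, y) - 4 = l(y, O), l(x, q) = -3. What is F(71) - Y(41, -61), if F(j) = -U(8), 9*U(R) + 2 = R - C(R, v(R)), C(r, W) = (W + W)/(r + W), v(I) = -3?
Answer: -9/5 ≈ -1.8000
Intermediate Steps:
C(r, W) = 2*W/(W + r) (C(r, W) = (2*W)/(W + r) = 2*W/(W + r))
Y(O, y) = 1 (Y(O, y) = 4 - 3 = 1)
U(R) = -2/9 + R/9 + 2/(3*(-3 + R)) (U(R) = -2/9 + (R - 2*(-3)/(-3 + R))/9 = -2/9 + (R - (-6)/(-3 + R))/9 = -2/9 + (R + 6/(-3 + R))/9 = -2/9 + (R/9 + 2/(3*(-3 + R))) = -2/9 + R/9 + 2/(3*(-3 + R)))
F(j) = -⅘ (F(j) = -(6 + (-3 + 8)*(-2 + 8))/(9*(-3 + 8)) = -(6 + 5*6)/(9*5) = -(6 + 30)/(9*5) = -36/(9*5) = -1*⅘ = -⅘)
F(71) - Y(41, -61) = -⅘ - 1*1 = -⅘ - 1 = -9/5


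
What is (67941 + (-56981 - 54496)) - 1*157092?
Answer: -200628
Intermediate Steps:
(67941 + (-56981 - 54496)) - 1*157092 = (67941 - 111477) - 157092 = -43536 - 157092 = -200628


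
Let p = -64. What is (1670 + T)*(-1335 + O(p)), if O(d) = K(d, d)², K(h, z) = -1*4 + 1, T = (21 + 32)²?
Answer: -5939154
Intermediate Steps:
T = 2809 (T = 53² = 2809)
K(h, z) = -3 (K(h, z) = -4 + 1 = -3)
O(d) = 9 (O(d) = (-3)² = 9)
(1670 + T)*(-1335 + O(p)) = (1670 + 2809)*(-1335 + 9) = 4479*(-1326) = -5939154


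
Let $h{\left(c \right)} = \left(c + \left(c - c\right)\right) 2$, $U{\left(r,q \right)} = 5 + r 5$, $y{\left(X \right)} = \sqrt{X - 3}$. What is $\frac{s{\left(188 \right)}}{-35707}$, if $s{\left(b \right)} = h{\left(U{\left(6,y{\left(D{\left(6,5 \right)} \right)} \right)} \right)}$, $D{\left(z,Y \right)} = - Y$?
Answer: $- \frac{10}{5101} \approx -0.0019604$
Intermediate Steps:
$y{\left(X \right)} = \sqrt{-3 + X}$
$U{\left(r,q \right)} = 5 + 5 r$
$h{\left(c \right)} = 2 c$ ($h{\left(c \right)} = \left(c + 0\right) 2 = c 2 = 2 c$)
$s{\left(b \right)} = 70$ ($s{\left(b \right)} = 2 \left(5 + 5 \cdot 6\right) = 2 \left(5 + 30\right) = 2 \cdot 35 = 70$)
$\frac{s{\left(188 \right)}}{-35707} = \frac{70}{-35707} = 70 \left(- \frac{1}{35707}\right) = - \frac{10}{5101}$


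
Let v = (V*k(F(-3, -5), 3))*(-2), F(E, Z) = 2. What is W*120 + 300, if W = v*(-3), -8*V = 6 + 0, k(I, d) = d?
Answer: -1320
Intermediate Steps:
V = -3/4 (V = -(6 + 0)/8 = -1/8*6 = -3/4 ≈ -0.75000)
v = 9/2 (v = -3/4*3*(-2) = -9/4*(-2) = 9/2 ≈ 4.5000)
W = -27/2 (W = (9/2)*(-3) = -27/2 ≈ -13.500)
W*120 + 300 = -27/2*120 + 300 = -1620 + 300 = -1320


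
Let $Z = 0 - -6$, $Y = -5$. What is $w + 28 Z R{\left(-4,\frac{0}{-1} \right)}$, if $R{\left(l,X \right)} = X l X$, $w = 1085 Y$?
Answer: $-5425$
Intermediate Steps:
$Z = 6$ ($Z = 0 + 6 = 6$)
$w = -5425$ ($w = 1085 \left(-5\right) = -5425$)
$R{\left(l,X \right)} = l X^{2}$
$w + 28 Z R{\left(-4,\frac{0}{-1} \right)} = -5425 + 28 \cdot 6 \left(- 4 \left(\frac{0}{-1}\right)^{2}\right) = -5425 + 168 \left(- 4 \left(0 \left(-1\right)\right)^{2}\right) = -5425 + 168 \left(- 4 \cdot 0^{2}\right) = -5425 + 168 \left(\left(-4\right) 0\right) = -5425 + 168 \cdot 0 = -5425 + 0 = -5425$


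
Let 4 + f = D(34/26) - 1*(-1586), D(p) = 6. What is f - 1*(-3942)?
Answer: 5530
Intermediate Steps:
f = 1588 (f = -4 + (6 - 1*(-1586)) = -4 + (6 + 1586) = -4 + 1592 = 1588)
f - 1*(-3942) = 1588 - 1*(-3942) = 1588 + 3942 = 5530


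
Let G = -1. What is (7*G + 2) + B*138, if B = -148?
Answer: -20429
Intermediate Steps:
(7*G + 2) + B*138 = (7*(-1) + 2) - 148*138 = (-7 + 2) - 20424 = -5 - 20424 = -20429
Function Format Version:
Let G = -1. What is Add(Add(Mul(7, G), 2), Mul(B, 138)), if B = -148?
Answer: -20429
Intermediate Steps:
Add(Add(Mul(7, G), 2), Mul(B, 138)) = Add(Add(Mul(7, -1), 2), Mul(-148, 138)) = Add(Add(-7, 2), -20424) = Add(-5, -20424) = -20429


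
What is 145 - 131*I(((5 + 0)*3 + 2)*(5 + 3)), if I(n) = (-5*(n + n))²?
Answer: -242297455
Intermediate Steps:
I(n) = 100*n² (I(n) = (-10*n)² = 100*n²)
145 - 131*I(((5 + 0)*3 + 2)*(5 + 3)) = 145 - 13100*(((5 + 0)*3 + 2)*(5 + 3))² = 145 - 13100*((5*3 + 2)*8)² = 145 - 13100*((15 + 2)*8)² = 145 - 13100*(17*8)² = 145 - 13100*136² = 145 - 13100*18496 = 145 - 131*1849600 = 145 - 242297600 = -242297455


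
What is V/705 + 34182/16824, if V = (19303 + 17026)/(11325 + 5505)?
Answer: 1991106649/978525900 ≈ 2.0348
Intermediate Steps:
V = 2137/990 (V = 36329/16830 = 36329*(1/16830) = 2137/990 ≈ 2.1586)
V/705 + 34182/16824 = (2137/990)/705 + 34182/16824 = (2137/990)*(1/705) + 34182*(1/16824) = 2137/697950 + 5697/2804 = 1991106649/978525900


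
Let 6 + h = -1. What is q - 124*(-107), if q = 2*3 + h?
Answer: 13267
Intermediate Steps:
h = -7 (h = -6 - 1 = -7)
q = -1 (q = 2*3 - 7 = 6 - 7 = -1)
q - 124*(-107) = -1 - 124*(-107) = -1 + 13268 = 13267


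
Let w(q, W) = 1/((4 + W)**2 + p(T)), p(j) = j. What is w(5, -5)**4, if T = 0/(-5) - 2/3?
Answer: 81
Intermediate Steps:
T = -2/3 (T = 0*(-1/5) - 2*1/3 = 0 - 2/3 = -2/3 ≈ -0.66667)
w(q, W) = 1/(-2/3 + (4 + W)**2) (w(q, W) = 1/((4 + W)**2 - 2/3) = 1/(-2/3 + (4 + W)**2))
w(5, -5)**4 = (3/(-2 + 3*(4 - 5)**2))**4 = (3/(-2 + 3*(-1)**2))**4 = (3/(-2 + 3*1))**4 = (3/(-2 + 3))**4 = (3/1)**4 = (3*1)**4 = 3**4 = 81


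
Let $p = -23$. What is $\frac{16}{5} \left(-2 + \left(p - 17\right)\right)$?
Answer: $- \frac{672}{5} \approx -134.4$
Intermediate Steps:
$\frac{16}{5} \left(-2 + \left(p - 17\right)\right) = \frac{16}{5} \left(-2 - 40\right) = 16 \cdot \frac{1}{5} \left(-2 - 40\right) = \frac{16}{5} \left(-42\right) = - \frac{672}{5}$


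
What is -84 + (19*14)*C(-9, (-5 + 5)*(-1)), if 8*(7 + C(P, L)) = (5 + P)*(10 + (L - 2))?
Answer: -3010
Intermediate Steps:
C(P, L) = -7 + (5 + P)*(8 + L)/8 (C(P, L) = -7 + ((5 + P)*(10 + (L - 2)))/8 = -7 + ((5 + P)*(10 + (-2 + L)))/8 = -7 + ((5 + P)*(8 + L))/8 = -7 + (5 + P)*(8 + L)/8)
-84 + (19*14)*C(-9, (-5 + 5)*(-1)) = -84 + (19*14)*(-2 - 9 + 5*((-5 + 5)*(-1))/8 + (⅛)*((-5 + 5)*(-1))*(-9)) = -84 + 266*(-2 - 9 + 5*(0*(-1))/8 + (⅛)*(0*(-1))*(-9)) = -84 + 266*(-2 - 9 + (5/8)*0 + (⅛)*0*(-9)) = -84 + 266*(-2 - 9 + 0 + 0) = -84 + 266*(-11) = -84 - 2926 = -3010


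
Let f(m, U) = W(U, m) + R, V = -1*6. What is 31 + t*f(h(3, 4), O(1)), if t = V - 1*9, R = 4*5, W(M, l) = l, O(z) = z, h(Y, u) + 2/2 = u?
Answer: -314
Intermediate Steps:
h(Y, u) = -1 + u
V = -6
R = 20
t = -15 (t = -6 - 1*9 = -6 - 9 = -15)
f(m, U) = 20 + m (f(m, U) = m + 20 = 20 + m)
31 + t*f(h(3, 4), O(1)) = 31 - 15*(20 + (-1 + 4)) = 31 - 15*(20 + 3) = 31 - 15*23 = 31 - 345 = -314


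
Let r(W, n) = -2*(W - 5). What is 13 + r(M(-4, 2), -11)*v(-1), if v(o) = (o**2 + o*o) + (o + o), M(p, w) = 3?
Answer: 13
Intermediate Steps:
v(o) = 2*o + 2*o**2 (v(o) = (o**2 + o**2) + 2*o = 2*o**2 + 2*o = 2*o + 2*o**2)
r(W, n) = 10 - 2*W (r(W, n) = -2*(-5 + W) = 10 - 2*W)
13 + r(M(-4, 2), -11)*v(-1) = 13 + (10 - 2*3)*(2*(-1)*(1 - 1)) = 13 + (10 - 6)*(2*(-1)*0) = 13 + 4*0 = 13 + 0 = 13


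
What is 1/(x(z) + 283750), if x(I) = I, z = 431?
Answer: 1/284181 ≈ 3.5189e-6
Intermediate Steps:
1/(x(z) + 283750) = 1/(431 + 283750) = 1/284181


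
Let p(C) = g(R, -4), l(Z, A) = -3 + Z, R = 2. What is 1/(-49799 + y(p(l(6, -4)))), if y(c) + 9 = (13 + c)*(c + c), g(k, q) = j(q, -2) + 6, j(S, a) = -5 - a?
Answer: -1/49712 ≈ -2.0116e-5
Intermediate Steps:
g(k, q) = 3 (g(k, q) = (-5 - 1*(-2)) + 6 = (-5 + 2) + 6 = -3 + 6 = 3)
p(C) = 3
y(c) = -9 + 2*c*(13 + c) (y(c) = -9 + (13 + c)*(c + c) = -9 + (13 + c)*(2*c) = -9 + 2*c*(13 + c))
1/(-49799 + y(p(l(6, -4)))) = 1/(-49799 + (-9 + 2*3² + 26*3)) = 1/(-49799 + (-9 + 2*9 + 78)) = 1/(-49799 + (-9 + 18 + 78)) = 1/(-49799 + 87) = 1/(-49712) = -1/49712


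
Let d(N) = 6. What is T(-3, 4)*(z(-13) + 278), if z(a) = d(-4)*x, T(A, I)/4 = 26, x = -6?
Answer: 25168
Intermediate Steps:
T(A, I) = 104 (T(A, I) = 4*26 = 104)
z(a) = -36 (z(a) = 6*(-6) = -36)
T(-3, 4)*(z(-13) + 278) = 104*(-36 + 278) = 104*242 = 25168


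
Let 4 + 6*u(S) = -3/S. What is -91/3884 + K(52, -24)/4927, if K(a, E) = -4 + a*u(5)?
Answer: -9281027/287047020 ≈ -0.032333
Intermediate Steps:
u(S) = -2/3 - 1/(2*S) (u(S) = -2/3 + (-3/S)/6 = -2/3 - 1/(2*S))
K(a, E) = -4 - 23*a/30 (K(a, E) = -4 + a*((1/6)*(-3 - 4*5)/5) = -4 + a*((1/6)*(1/5)*(-3 - 20)) = -4 + a*((1/6)*(1/5)*(-23)) = -4 + a*(-23/30) = -4 - 23*a/30)
-91/3884 + K(52, -24)/4927 = -91/3884 + (-4 - 23/30*52)/4927 = -91*1/3884 + (-4 - 598/15)*(1/4927) = -91/3884 - 658/15*1/4927 = -91/3884 - 658/73905 = -9281027/287047020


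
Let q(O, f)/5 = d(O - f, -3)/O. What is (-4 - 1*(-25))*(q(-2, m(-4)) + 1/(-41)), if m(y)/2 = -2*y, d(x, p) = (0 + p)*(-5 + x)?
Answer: -297087/82 ≈ -3623.0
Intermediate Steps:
d(x, p) = p*(-5 + x)
m(y) = -4*y (m(y) = 2*(-2*y) = -4*y)
q(O, f) = 5*(15 - 3*O + 3*f)/O (q(O, f) = 5*((-3*(-5 + (O - f)))/O) = 5*((-3*(-5 + O - f))/O) = 5*((15 - 3*O + 3*f)/O) = 5*(15 - 3*O + 3*f)/O)
(-4 - 1*(-25))*(q(-2, m(-4)) + 1/(-41)) = (-4 - 1*(-25))*(15*(5 - 4*(-4) - 1*(-2))/(-2) + 1/(-41)) = (-4 + 25)*(15*(-1/2)*(5 + 16 + 2) - 1/41) = 21*(15*(-1/2)*23 - 1/41) = 21*(-345/2 - 1/41) = 21*(-14147/82) = -297087/82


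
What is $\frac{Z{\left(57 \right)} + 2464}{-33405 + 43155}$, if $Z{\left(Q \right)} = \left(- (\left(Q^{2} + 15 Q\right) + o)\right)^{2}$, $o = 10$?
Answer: $\frac{1692746}{975} \approx 1736.2$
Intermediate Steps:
$Z{\left(Q \right)} = \left(-10 - Q^{2} - 15 Q\right)^{2}$ ($Z{\left(Q \right)} = \left(- (\left(Q^{2} + 15 Q\right) + 10)\right)^{2} = \left(- (10 + Q^{2} + 15 Q)\right)^{2} = \left(-10 - Q^{2} - 15 Q\right)^{2}$)
$\frac{Z{\left(57 \right)} + 2464}{-33405 + 43155} = \frac{\left(10 + 57^{2} + 15 \cdot 57\right)^{2} + 2464}{-33405 + 43155} = \frac{\left(10 + 3249 + 855\right)^{2} + 2464}{9750} = \left(4114^{2} + 2464\right) \frac{1}{9750} = \left(16924996 + 2464\right) \frac{1}{9750} = 16927460 \cdot \frac{1}{9750} = \frac{1692746}{975}$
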